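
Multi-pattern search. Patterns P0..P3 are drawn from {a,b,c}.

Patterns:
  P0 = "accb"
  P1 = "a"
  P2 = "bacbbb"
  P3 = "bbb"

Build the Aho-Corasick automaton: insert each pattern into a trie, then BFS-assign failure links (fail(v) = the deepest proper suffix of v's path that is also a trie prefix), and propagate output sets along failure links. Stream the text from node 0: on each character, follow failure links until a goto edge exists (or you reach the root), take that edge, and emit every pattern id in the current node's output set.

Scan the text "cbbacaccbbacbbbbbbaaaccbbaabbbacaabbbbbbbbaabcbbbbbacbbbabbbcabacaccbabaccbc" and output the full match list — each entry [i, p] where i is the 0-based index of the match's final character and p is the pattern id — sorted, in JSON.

Build automaton:
Trie nodes:
  0='ε' goto a→1 b→5
  1='a' goto c→2  [P1 ends]
  2='ac' goto c→3
  3='acc' goto b→4
  4='accb' goto ·  [P0 ends]
  5='b' goto a→6 b→11
  6='ba' goto c→7
  7='bac' goto b→8
  8='bacb' goto b→9
  9='bacbb' goto b→10
  10='bacbbb' goto ·  [P2 ends]
  11='bb' goto b→12
  12='bbb' goto ·  [P3 ends]

BFS fail/out derivation:
  fail(1) 'a': from fail(0)=0 chase 'a': 0 ⇒ 0;  out={1}∪out(0)={1}
  fail(5) 'b': from fail(0)=0 chase 'b': 0 ⇒ 0;  out=∅∪out(0)=∅
  fail(2) 'ac': from fail(1)=0 chase 'c': 0 ⇒ 0;  out=∅∪out(0)=∅
  fail(6) 'ba': from fail(5)=0 chase 'a': 0 ⇒ 1;  out=∅∪out(1)={1}
  fail(11) 'bb': from fail(5)=0 chase 'b': 0 ⇒ 5;  out=∅∪out(5)=∅
  fail(3) 'acc': from fail(2)=0 chase 'c': 0 ⇒ 0;  out=∅∪out(0)=∅
  fail(7) 'bac': from fail(6)=1 chase 'c': 1 ⇒ 2;  out=∅∪out(2)=∅
  fail(12) 'bbb': from fail(11)=5 chase 'b': 5 ⇒ 11;  out={3}∪out(11)={3}
  fail(4) 'accb': from fail(3)=0 chase 'b': 0 ⇒ 5;  out={0}∪out(5)={0}
  fail(8) 'bacb': from fail(7)=2 chase 'b': 2→0 ⇒ 5;  out=∅∪out(5)=∅
  fail(9) 'bacbb': from fail(8)=5 chase 'b': 5 ⇒ 11;  out=∅∪out(11)=∅
  fail(10) 'bacbbb': from fail(9)=11 chase 'b': 11 ⇒ 12;  out={2}∪out(12)={2,3}

Text stream:
i=0 'c': node 0→0
i=1 'b': node 0→5
i=2 'b': node 5→11
i=3 'a': node 11→6 (via fail)  → match P1@[3:3]
i=4 'c': node 6→7
i=5 'a': node 7→1 (via fail)  → match P1@[5:5]
i=6 'c': node 1→2
i=7 'c': node 2→3
i=8 'b': node 3→4  → match P0@[5:8]
i=9 'b': node 4→11 (via fail)
i=10 'a': node 11→6 (via fail)  → match P1@[10:10]
i=11 'c': node 6→7
i=12 'b': node 7→8
i=13 'b': node 8→9
i=14 'b': node 9→10  → match P2@[9:14],P3@[12:14]
i=15 'b': node 10→12 (via fail)  → match P3@[13:15]
i=16 'b': node 12→12 (via fail)  → match P3@[14:16]
i=17 'b': node 12→12 (via fail)  → match P3@[15:17]
i=18 'a': node 12→6 (via fail)  → match P1@[18:18]
i=19 'a': node 6→1 (via fail)  → match P1@[19:19]
i=20 'a': node 1→1 (via fail)  → match P1@[20:20]
i=21 'c': node 1→2
i=22 'c': node 2→3
i=23 'b': node 3→4  → match P0@[20:23]
i=24 'b': node 4→11 (via fail)
i=25 'a': node 11→6 (via fail)  → match P1@[25:25]
i=26 'a': node 6→1 (via fail)  → match P1@[26:26]
i=27 'b': node 1→5 (via fail)
i=28 'b': node 5→11
i=29 'b': node 11→12  → match P3@[27:29]
i=30 'a': node 12→6 (via fail)  → match P1@[30:30]
i=31 'c': node 6→7
i=32 'a': node 7→1 (via fail)  → match P1@[32:32]
i=33 'a': node 1→1 (via fail)  → match P1@[33:33]
i=34 'b': node 1→5 (via fail)
i=35 'b': node 5→11
i=36 'b': node 11→12  → match P3@[34:36]
i=37 'b': node 12→12 (via fail)  → match P3@[35:37]
i=38 'b': node 12→12 (via fail)  → match P3@[36:38]
i=39 'b': node 12→12 (via fail)  → match P3@[37:39]
i=40 'b': node 12→12 (via fail)  → match P3@[38:40]
i=41 'b': node 12→12 (via fail)  → match P3@[39:41]
i=42 'a': node 12→6 (via fail)  → match P1@[42:42]
i=43 'a': node 6→1 (via fail)  → match P1@[43:43]
i=44 'b': node 1→5 (via fail)
i=45 'c': node 5→0 (via fail)
i=46 'b': node 0→5
i=47 'b': node 5→11
i=48 'b': node 11→12  → match P3@[46:48]
i=49 'b': node 12→12 (via fail)  → match P3@[47:49]
i=50 'b': node 12→12 (via fail)  → match P3@[48:50]
i=51 'a': node 12→6 (via fail)  → match P1@[51:51]
i=52 'c': node 6→7
i=53 'b': node 7→8
i=54 'b': node 8→9
i=55 'b': node 9→10  → match P2@[50:55],P3@[53:55]
i=56 'a': node 10→6 (via fail)  → match P1@[56:56]
i=57 'b': node 6→5 (via fail)
i=58 'b': node 5→11
i=59 'b': node 11→12  → match P3@[57:59]
i=60 'c': node 12→0 (via fail)
i=61 'a': node 0→1  → match P1@[61:61]
i=62 'b': node 1→5 (via fail)
i=63 'a': node 5→6  → match P1@[63:63]
i=64 'c': node 6→7
i=65 'a': node 7→1 (via fail)  → match P1@[65:65]
i=66 'c': node 1→2
i=67 'c': node 2→3
i=68 'b': node 3→4  → match P0@[65:68]
i=69 'a': node 4→6 (via fail)  → match P1@[69:69]
i=70 'b': node 6→5 (via fail)
i=71 'a': node 5→6  → match P1@[71:71]
i=72 'c': node 6→7
i=73 'c': node 7→3 (via fail)
i=74 'b': node 3→4  → match P0@[71:74]
i=75 'c': node 4→0 (via fail)

Matches: [[3,1],[5,1],[8,0],[10,1],[14,2],[14,3],[15,3],[16,3],[17,3],[18,1],[19,1],[20,1],[23,0],[25,1],[26,1],[29,3],[30,1],[32,1],[33,1],[36,3],[37,3],[38,3],[39,3],[40,3],[41,3],[42,1],[43,1],[48,3],[49,3],[50,3],[51,1],[55,2],[55,3],[56,1],[59,3],[61,1],[63,1],[65,1],[68,0],[69,1],[71,1],[74,0]]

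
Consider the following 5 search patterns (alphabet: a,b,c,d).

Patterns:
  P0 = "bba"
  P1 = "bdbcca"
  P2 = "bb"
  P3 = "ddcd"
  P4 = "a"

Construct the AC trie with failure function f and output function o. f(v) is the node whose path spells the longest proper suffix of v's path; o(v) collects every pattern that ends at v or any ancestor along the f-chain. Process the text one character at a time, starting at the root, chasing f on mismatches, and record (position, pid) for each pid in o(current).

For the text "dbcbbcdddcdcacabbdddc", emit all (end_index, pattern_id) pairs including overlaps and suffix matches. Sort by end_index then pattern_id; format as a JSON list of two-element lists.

Build automaton:
Trie (insert patterns):
  0='ε' goto a→13 b→1 d→9
  1='b' goto b→2 d→4
  2='bb' goto a→3  [P2 ends]
  3='bba' goto ·  [P0 ends]
  4='bd' goto b→5
  5='bdb' goto c→6
  6='bdbc' goto c→7
  7='bdbcc' goto a→8
  8='bdbcca' goto ·  [P1 ends]
  9='d' goto d→10
  10='dd' goto c→11
  11='ddc' goto d→12
  12='ddcd' goto ·  [P3 ends]
  13='a' goto ·  [P4 ends]

Failure links (BFS by depth):
  fail(1) 'b': from fail(0)=0 chase 'b': 0 ⇒ 0;  out=∅∪out(0)=∅
  fail(9) 'd': from fail(0)=0 chase 'd': 0 ⇒ 0;  out=∅∪out(0)=∅
  fail(13) 'a': from fail(0)=0 chase 'a': 0 ⇒ 0;  out={4}∪out(0)={4}
  fail(2) 'bb': from fail(1)=0 chase 'b': 0 ⇒ 1;  out={2}∪out(1)={2}
  fail(4) 'bd': from fail(1)=0 chase 'd': 0 ⇒ 9;  out=∅∪out(9)=∅
  fail(10) 'dd': from fail(9)=0 chase 'd': 0 ⇒ 9;  out=∅∪out(9)=∅
  fail(3) 'bba': from fail(2)=1 chase 'a': 1→0 ⇒ 13;  out={0}∪out(13)={0,4}
  fail(5) 'bdb': from fail(4)=9 chase 'b': 9→0 ⇒ 1;  out=∅∪out(1)=∅
  fail(11) 'ddc': from fail(10)=9 chase 'c': 9→0 ⇒ 0;  out=∅∪out(0)=∅
  fail(6) 'bdbc': from fail(5)=1 chase 'c': 1→0 ⇒ 0;  out=∅∪out(0)=∅
  fail(12) 'ddcd': from fail(11)=0 chase 'd': 0 ⇒ 9;  out={3}∪out(9)={3}
  fail(7) 'bdbcc': from fail(6)=0 chase 'c': 0 ⇒ 0;  out=∅∪out(0)=∅
  fail(8) 'bdbcca': from fail(7)=0 chase 'a': 0 ⇒ 13;  out={1}∪out(13)={1,4}

Scan:
pos 0 'd': at 9
pos 1 'b': at 1 (via fail)
pos 2 'c': at 0 (via fail)
pos 3 'b': at 1
pos 4 'b': at 2  ** P2@[3:4]
pos 5 'c': at 0 (via fail)
pos 6 'd': at 9
pos 7 'd': at 10
pos 8 'd': at 10 (via fail)
pos 9 'c': at 11
pos 10 'd': at 12  ** P3@[7:10]
pos 11 'c': at 0 (via fail)
pos 12 'a': at 13  ** P4@[12:12]
pos 13 'c': at 0 (via fail)
pos 14 'a': at 13  ** P4@[14:14]
pos 15 'b': at 1 (via fail)
pos 16 'b': at 2  ** P2@[15:16]
pos 17 'd': at 4 (via fail)
pos 18 'd': at 10 (via fail)
pos 19 'd': at 10 (via fail)
pos 20 'c': at 11

Result: [[4,2],[10,3],[12,4],[14,4],[16,2]]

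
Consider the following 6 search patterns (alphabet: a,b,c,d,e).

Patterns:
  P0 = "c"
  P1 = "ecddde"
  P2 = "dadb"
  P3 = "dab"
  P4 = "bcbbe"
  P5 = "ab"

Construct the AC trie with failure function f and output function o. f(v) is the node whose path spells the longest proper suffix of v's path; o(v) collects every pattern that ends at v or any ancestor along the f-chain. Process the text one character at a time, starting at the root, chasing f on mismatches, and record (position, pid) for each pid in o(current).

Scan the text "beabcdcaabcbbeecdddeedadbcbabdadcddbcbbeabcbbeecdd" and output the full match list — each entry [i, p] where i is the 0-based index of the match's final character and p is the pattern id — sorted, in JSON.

Build:
Trie (insert patterns):
  n0 'ε': a→18 b→13 c→1 d→8 e→2
  n1 'c': ·  [P0 ends]
  n2 'e': c→3
  n3 'ec': d→4
  n4 'ecd': d→5
  n5 'ecdd': d→6
  n6 'ecddd': e→7
  n7 'ecddde': ·  [P1 ends]
  n8 'd': a→9
  n9 'da': b→12 d→10
  n10 'dad': b→11
  n11 'dadb': ·  [P2 ends]
  n12 'dab': ·  [P3 ends]
  n13 'b': c→14
  n14 'bc': b→15
  n15 'bcb': b→16
  n16 'bcbb': e→17
  n17 'bcbbe': ·  [P4 ends]
  n18 'a': b→19
  n19 'ab': ·  [P5 ends]

BFS fail/out derivation:
  fail(1) 'c': from fail(0)=0 chase 'c': 0 ⇒ 0;  out={0}∪out(0)={0}
  fail(2) 'e': from fail(0)=0 chase 'e': 0 ⇒ 0;  out=∅∪out(0)=∅
  fail(8) 'd': from fail(0)=0 chase 'd': 0 ⇒ 0;  out=∅∪out(0)=∅
  fail(13) 'b': from fail(0)=0 chase 'b': 0 ⇒ 0;  out=∅∪out(0)=∅
  fail(18) 'a': from fail(0)=0 chase 'a': 0 ⇒ 0;  out=∅∪out(0)=∅
  fail(3) 'ec': from fail(2)=0 chase 'c': 0 ⇒ 1;  out=∅∪out(1)={0}
  fail(9) 'da': from fail(8)=0 chase 'a': 0 ⇒ 18;  out=∅∪out(18)=∅
  fail(14) 'bc': from fail(13)=0 chase 'c': 0 ⇒ 1;  out=∅∪out(1)={0}
  fail(19) 'ab': from fail(18)=0 chase 'b': 0 ⇒ 13;  out={5}∪out(13)={5}
  fail(4) 'ecd': from fail(3)=1 chase 'd': 1→0 ⇒ 8;  out=∅∪out(8)=∅
  fail(10) 'dad': from fail(9)=18 chase 'd': 18→0 ⇒ 8;  out=∅∪out(8)=∅
  fail(12) 'dab': from fail(9)=18 chase 'b': 18 ⇒ 19;  out={3}∪out(19)={3,5}
  fail(15) 'bcb': from fail(14)=1 chase 'b': 1→0 ⇒ 13;  out=∅∪out(13)=∅
  fail(5) 'ecdd': from fail(4)=8 chase 'd': 8→0 ⇒ 8;  out=∅∪out(8)=∅
  fail(11) 'dadb': from fail(10)=8 chase 'b': 8→0 ⇒ 13;  out={2}∪out(13)={2}
  fail(16) 'bcbb': from fail(15)=13 chase 'b': 13→0 ⇒ 13;  out=∅∪out(13)=∅
  fail(6) 'ecddd': from fail(5)=8 chase 'd': 8→0 ⇒ 8;  out=∅∪out(8)=∅
  fail(17) 'bcbbe': from fail(16)=13 chase 'e': 13→0 ⇒ 2;  out={4}∪out(2)={4}
  fail(7) 'ecddde': from fail(6)=8 chase 'e': 8→0 ⇒ 2;  out={1}∪out(2)={1}

Text stream:
[0] read 'b'  n0⇒n13
[1] read 'e'  n13⇒n2 (via fail)
[2] read 'a'  n2⇒n18 (via fail)
[3] read 'b'  n18⇒n19  ** P5@[2:3]
[4] read 'c'  n19⇒n14 (via fail)  ** P0@[4:4]
[5] read 'd'  n14⇒n8 (via fail)
[6] read 'c'  n8⇒n1 (via fail)  ** P0@[6:6]
[7] read 'a'  n1⇒n18 (via fail)
[8] read 'a'  n18⇒n18 (via fail)
[9] read 'b'  n18⇒n19  ** P5@[8:9]
[10] read 'c'  n19⇒n14 (via fail)  ** P0@[10:10]
[11] read 'b'  n14⇒n15
[12] read 'b'  n15⇒n16
[13] read 'e'  n16⇒n17  ** P4@[9:13]
[14] read 'e'  n17⇒n2 (via fail)
[15] read 'c'  n2⇒n3  ** P0@[15:15]
[16] read 'd'  n3⇒n4
[17] read 'd'  n4⇒n5
[18] read 'd'  n5⇒n6
[19] read 'e'  n6⇒n7  ** P1@[14:19]
[20] read 'e'  n7⇒n2 (via fail)
[21] read 'd'  n2⇒n8 (via fail)
[22] read 'a'  n8⇒n9
[23] read 'd'  n9⇒n10
[24] read 'b'  n10⇒n11  ** P2@[21:24]
[25] read 'c'  n11⇒n14 (via fail)  ** P0@[25:25]
[26] read 'b'  n14⇒n15
[27] read 'a'  n15⇒n18 (via fail)
[28] read 'b'  n18⇒n19  ** P5@[27:28]
[29] read 'd'  n19⇒n8 (via fail)
[30] read 'a'  n8⇒n9
[31] read 'd'  n9⇒n10
[32] read 'c'  n10⇒n1 (via fail)  ** P0@[32:32]
[33] read 'd'  n1⇒n8 (via fail)
[34] read 'd'  n8⇒n8 (via fail)
[35] read 'b'  n8⇒n13 (via fail)
[36] read 'c'  n13⇒n14  ** P0@[36:36]
[37] read 'b'  n14⇒n15
[38] read 'b'  n15⇒n16
[39] read 'e'  n16⇒n17  ** P4@[35:39]
[40] read 'a'  n17⇒n18 (via fail)
[41] read 'b'  n18⇒n19  ** P5@[40:41]
[42] read 'c'  n19⇒n14 (via fail)  ** P0@[42:42]
[43] read 'b'  n14⇒n15
[44] read 'b'  n15⇒n16
[45] read 'e'  n16⇒n17  ** P4@[41:45]
[46] read 'e'  n17⇒n2 (via fail)
[47] read 'c'  n2⇒n3  ** P0@[47:47]
[48] read 'd'  n3⇒n4
[49] read 'd'  n4⇒n5

Matches: [[3,5],[4,0],[6,0],[9,5],[10,0],[13,4],[15,0],[19,1],[24,2],[25,0],[28,5],[32,0],[36,0],[39,4],[41,5],[42,0],[45,4],[47,0]]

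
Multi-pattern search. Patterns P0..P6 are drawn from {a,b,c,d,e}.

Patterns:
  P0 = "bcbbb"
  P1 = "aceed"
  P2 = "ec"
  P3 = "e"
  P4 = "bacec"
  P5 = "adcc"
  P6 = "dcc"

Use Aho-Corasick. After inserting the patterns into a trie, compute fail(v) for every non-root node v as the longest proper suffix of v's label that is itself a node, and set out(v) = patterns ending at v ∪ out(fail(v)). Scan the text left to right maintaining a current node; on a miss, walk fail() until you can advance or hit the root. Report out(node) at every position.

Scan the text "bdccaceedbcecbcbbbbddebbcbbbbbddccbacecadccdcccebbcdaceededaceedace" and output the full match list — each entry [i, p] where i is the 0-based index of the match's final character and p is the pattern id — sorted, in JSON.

Build:
Trie nodes:
  0='ε' goto a→6 b→1 d→20 e→11
  1='b' goto a→13 c→2
  2='bc' goto b→3
  3='bcb' goto b→4
  4='bcbb' goto b→5
  5='bcbbb' goto ·  ←P0
  6='a' goto c→7 d→17
  7='ac' goto e→8
  8='ace' goto e→9
  9='acee' goto d→10
  10='aceed' goto ·  ←P1
  11='e' goto c→12  ←P3
  12='ec' goto ·  ←P2
  13='ba' goto c→14
  14='bac' goto e→15
  15='bace' goto c→16
  16='bacec' goto ·  ←P4
  17='ad' goto c→18
  18='adc' goto c→19
  19='adcc' goto ·  ←P5
  20='d' goto c→21
  21='dc' goto c→22
  22='dcc' goto ·  ←P6

BFS fail/out derivation:
  fail(1) 'b': from fail(0)=0 chase 'b': 0 ⇒ 0;  out=∅∪out(0)=∅
  fail(6) 'a': from fail(0)=0 chase 'a': 0 ⇒ 0;  out=∅∪out(0)=∅
  fail(11) 'e': from fail(0)=0 chase 'e': 0 ⇒ 0;  out={3}∪out(0)={3}
  fail(20) 'd': from fail(0)=0 chase 'd': 0 ⇒ 0;  out=∅∪out(0)=∅
  fail(2) 'bc': from fail(1)=0 chase 'c': 0 ⇒ 0;  out=∅∪out(0)=∅
  fail(7) 'ac': from fail(6)=0 chase 'c': 0 ⇒ 0;  out=∅∪out(0)=∅
  fail(12) 'ec': from fail(11)=0 chase 'c': 0 ⇒ 0;  out={2}∪out(0)={2}
  fail(13) 'ba': from fail(1)=0 chase 'a': 0 ⇒ 6;  out=∅∪out(6)=∅
  fail(17) 'ad': from fail(6)=0 chase 'd': 0 ⇒ 20;  out=∅∪out(20)=∅
  fail(21) 'dc': from fail(20)=0 chase 'c': 0 ⇒ 0;  out=∅∪out(0)=∅
  fail(3) 'bcb': from fail(2)=0 chase 'b': 0 ⇒ 1;  out=∅∪out(1)=∅
  fail(8) 'ace': from fail(7)=0 chase 'e': 0 ⇒ 11;  out=∅∪out(11)={3}
  fail(14) 'bac': from fail(13)=6 chase 'c': 6 ⇒ 7;  out=∅∪out(7)=∅
  fail(18) 'adc': from fail(17)=20 chase 'c': 20 ⇒ 21;  out=∅∪out(21)=∅
  fail(22) 'dcc': from fail(21)=0 chase 'c': 0 ⇒ 0;  out={6}∪out(0)={6}
  fail(4) 'bcbb': from fail(3)=1 chase 'b': 1→0 ⇒ 1;  out=∅∪out(1)=∅
  fail(9) 'acee': from fail(8)=11 chase 'e': 11→0 ⇒ 11;  out=∅∪out(11)={3}
  fail(15) 'bace': from fail(14)=7 chase 'e': 7 ⇒ 8;  out=∅∪out(8)={3}
  fail(19) 'adcc': from fail(18)=21 chase 'c': 21 ⇒ 22;  out={5}∪out(22)={5,6}
  fail(5) 'bcbbb': from fail(4)=1 chase 'b': 1→0 ⇒ 1;  out={0}∪out(1)={0}
  fail(10) 'aceed': from fail(9)=11 chase 'd': 11→0 ⇒ 20;  out={1}∪out(20)={1}
  fail(16) 'bacec': from fail(15)=8 chase 'c': 8→11 ⇒ 12;  out={4}∪out(12)={2,4}

Run:
i=0 'b': node 0→1
i=1 'd': node 1→20 (via fail)
i=2 'c': node 20→21
i=3 'c': node 21→22  → match P6@[1:3]
i=4 'a': node 22→6 (via fail)
i=5 'c': node 6→7
i=6 'e': node 7→8  → match P3@[6:6]
i=7 'e': node 8→9  → match P3@[7:7]
i=8 'd': node 9→10  → match P1@[4:8]
i=9 'b': node 10→1 (via fail)
i=10 'c': node 1→2
i=11 'e': node 2→11 (via fail)  → match P3@[11:11]
i=12 'c': node 11→12  → match P2@[11:12]
i=13 'b': node 12→1 (via fail)
i=14 'c': node 1→2
i=15 'b': node 2→3
i=16 'b': node 3→4
i=17 'b': node 4→5  → match P0@[13:17]
i=18 'b': node 5→1 (via fail)
i=19 'd': node 1→20 (via fail)
i=20 'd': node 20→20 (via fail)
i=21 'e': node 20→11 (via fail)  → match P3@[21:21]
i=22 'b': node 11→1 (via fail)
i=23 'b': node 1→1 (via fail)
i=24 'c': node 1→2
i=25 'b': node 2→3
i=26 'b': node 3→4
i=27 'b': node 4→5  → match P0@[23:27]
i=28 'b': node 5→1 (via fail)
i=29 'b': node 1→1 (via fail)
i=30 'd': node 1→20 (via fail)
i=31 'd': node 20→20 (via fail)
i=32 'c': node 20→21
i=33 'c': node 21→22  → match P6@[31:33]
i=34 'b': node 22→1 (via fail)
i=35 'a': node 1→13
i=36 'c': node 13→14
i=37 'e': node 14→15  → match P3@[37:37]
i=38 'c': node 15→16  → match P2@[37:38],P4@[34:38]
i=39 'a': node 16→6 (via fail)
i=40 'd': node 6→17
i=41 'c': node 17→18
i=42 'c': node 18→19  → match P5@[39:42],P6@[40:42]
i=43 'd': node 19→20 (via fail)
i=44 'c': node 20→21
i=45 'c': node 21→22  → match P6@[43:45]
i=46 'c': node 22→0 (via fail)
i=47 'e': node 0→11  → match P3@[47:47]
i=48 'b': node 11→1 (via fail)
i=49 'b': node 1→1 (via fail)
i=50 'c': node 1→2
i=51 'd': node 2→20 (via fail)
i=52 'a': node 20→6 (via fail)
i=53 'c': node 6→7
i=54 'e': node 7→8  → match P3@[54:54]
i=55 'e': node 8→9  → match P3@[55:55]
i=56 'd': node 9→10  → match P1@[52:56]
i=57 'e': node 10→11 (via fail)  → match P3@[57:57]
i=58 'd': node 11→20 (via fail)
i=59 'a': node 20→6 (via fail)
i=60 'c': node 6→7
i=61 'e': node 7→8  → match P3@[61:61]
i=62 'e': node 8→9  → match P3@[62:62]
i=63 'd': node 9→10  → match P1@[59:63]
i=64 'a': node 10→6 (via fail)
i=65 'c': node 6→7
i=66 'e': node 7→8  → match P3@[66:66]

Result: [[3,6],[6,3],[7,3],[8,1],[11,3],[12,2],[17,0],[21,3],[27,0],[33,6],[37,3],[38,2],[38,4],[42,5],[42,6],[45,6],[47,3],[54,3],[55,3],[56,1],[57,3],[61,3],[62,3],[63,1],[66,3]]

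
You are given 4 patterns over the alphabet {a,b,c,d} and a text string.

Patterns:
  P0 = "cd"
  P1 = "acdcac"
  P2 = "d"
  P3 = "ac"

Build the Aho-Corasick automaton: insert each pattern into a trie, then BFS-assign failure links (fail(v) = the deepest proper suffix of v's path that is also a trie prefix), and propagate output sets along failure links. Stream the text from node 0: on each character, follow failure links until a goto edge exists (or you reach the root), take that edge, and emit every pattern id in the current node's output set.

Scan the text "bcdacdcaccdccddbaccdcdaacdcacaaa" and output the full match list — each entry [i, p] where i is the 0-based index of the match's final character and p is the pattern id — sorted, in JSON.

Construct AC machine:
Trie nodes:
  0='ε' goto a→3 c→1 d→9
  1='c' goto d→2
  2='cd' goto ·  ←P0
  3='a' goto c→4
  4='ac' goto d→5  ←P3
  5='acd' goto c→6
  6='acdc' goto a→7
  7='acdca' goto c→8
  8='acdcac' goto ·  ←P1
  9='d' goto ·  ←P2

BFS fail/out derivation:
  n1('c'): parent n0 fail=0; on 'c' 0 → fail=0;  out ∅∪∅=∅
  n3('a'): parent n0 fail=0; on 'a' 0 → fail=0;  out ∅∪∅=∅
  n9('d'): parent n0 fail=0; on 'd' 0 → fail=0;  out {2}∪∅={2}
  n2('cd'): parent n1 fail=0; on 'd' 0 → fail=9;  out {0}∪{2}={0,2}
  n4('ac'): parent n3 fail=0; on 'c' 0 → fail=1;  out {3}∪∅={3}
  n5('acd'): parent n4 fail=1; on 'd' 1 → fail=2;  out ∅∪{0,2}={0,2}
  n6('acdc'): parent n5 fail=2; on 'c' 2→9→0 → fail=1;  out ∅∪∅=∅
  n7('acdca'): parent n6 fail=1; on 'a' 1→0 → fail=3;  out ∅∪∅=∅
  n8('acdcac'): parent n7 fail=3; on 'c' 3 → fail=4;  out {1}∪{3}={1,3}

Scan:
[0] read 'b'  n0⇒n0
[1] read 'c'  n0⇒n1
[2] read 'd'  n1⇒n2  emit P0@[1:2],P2@[2:2]
[3] read 'a'  n2⇒n3 ·f
[4] read 'c'  n3⇒n4  emit P3@[3:4]
[5] read 'd'  n4⇒n5  emit P0@[4:5],P2@[5:5]
[6] read 'c'  n5⇒n6
[7] read 'a'  n6⇒n7
[8] read 'c'  n7⇒n8  emit P1@[3:8],P3@[7:8]
[9] read 'c'  n8⇒n1 ·f
[10] read 'd'  n1⇒n2  emit P0@[9:10],P2@[10:10]
[11] read 'c'  n2⇒n1 ·f
[12] read 'c'  n1⇒n1 ·f
[13] read 'd'  n1⇒n2  emit P0@[12:13],P2@[13:13]
[14] read 'd'  n2⇒n9 ·f  emit P2@[14:14]
[15] read 'b'  n9⇒n0 ·f
[16] read 'a'  n0⇒n3
[17] read 'c'  n3⇒n4  emit P3@[16:17]
[18] read 'c'  n4⇒n1 ·f
[19] read 'd'  n1⇒n2  emit P0@[18:19],P2@[19:19]
[20] read 'c'  n2⇒n1 ·f
[21] read 'd'  n1⇒n2  emit P0@[20:21],P2@[21:21]
[22] read 'a'  n2⇒n3 ·f
[23] read 'a'  n3⇒n3 ·f
[24] read 'c'  n3⇒n4  emit P3@[23:24]
[25] read 'd'  n4⇒n5  emit P0@[24:25],P2@[25:25]
[26] read 'c'  n5⇒n6
[27] read 'a'  n6⇒n7
[28] read 'c'  n7⇒n8  emit P1@[23:28],P3@[27:28]
[29] read 'a'  n8⇒n3 ·f
[30] read 'a'  n3⇒n3 ·f
[31] read 'a'  n3⇒n3 ·f

Result: [[2,0],[2,2],[4,3],[5,0],[5,2],[8,1],[8,3],[10,0],[10,2],[13,0],[13,2],[14,2],[17,3],[19,0],[19,2],[21,0],[21,2],[24,3],[25,0],[25,2],[28,1],[28,3]]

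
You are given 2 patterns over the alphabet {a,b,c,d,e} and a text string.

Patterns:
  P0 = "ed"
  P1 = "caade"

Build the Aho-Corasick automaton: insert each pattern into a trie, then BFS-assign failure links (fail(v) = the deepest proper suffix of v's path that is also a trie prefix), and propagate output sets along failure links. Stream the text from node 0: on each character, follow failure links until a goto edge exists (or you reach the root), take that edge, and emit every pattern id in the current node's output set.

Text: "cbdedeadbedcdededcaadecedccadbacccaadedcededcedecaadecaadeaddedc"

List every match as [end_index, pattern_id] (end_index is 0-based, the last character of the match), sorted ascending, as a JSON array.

Build automaton:
Trie (insert patterns):
  0='ε' goto c→3 e→1
  1='e' goto d→2
  2='ed' goto ·  [P0 ends]
  3='c' goto a→4
  4='ca' goto a→5
  5='caa' goto d→6
  6='caad' goto e→7
  7='caade' goto ·  [P1 ends]

Failure links (BFS by depth):
  fail(1) 'e': from fail(0)=0 chase 'e': 0 ⇒ 0;  out=∅∪out(0)=∅
  fail(3) 'c': from fail(0)=0 chase 'c': 0 ⇒ 0;  out=∅∪out(0)=∅
  fail(2) 'ed': from fail(1)=0 chase 'd': 0 ⇒ 0;  out={0}∪out(0)={0}
  fail(4) 'ca': from fail(3)=0 chase 'a': 0 ⇒ 0;  out=∅∪out(0)=∅
  fail(5) 'caa': from fail(4)=0 chase 'a': 0 ⇒ 0;  out=∅∪out(0)=∅
  fail(6) 'caad': from fail(5)=0 chase 'd': 0 ⇒ 0;  out=∅∪out(0)=∅
  fail(7) 'caade': from fail(6)=0 chase 'e': 0 ⇒ 1;  out={1}∪out(1)={1}

Scan:
[0] read 'c'  n0⇒n3
[1] read 'b'  n3⇒n0 ·f
[2] read 'd'  n0⇒n0
[3] read 'e'  n0⇒n1
[4] read 'd'  n1⇒n2  → match P0@[3:4]
[5] read 'e'  n2⇒n1 ·f
[6] read 'a'  n1⇒n0 ·f
[7] read 'd'  n0⇒n0
[8] read 'b'  n0⇒n0
[9] read 'e'  n0⇒n1
[10] read 'd'  n1⇒n2  → match P0@[9:10]
[11] read 'c'  n2⇒n3 ·f
[12] read 'd'  n3⇒n0 ·f
[13] read 'e'  n0⇒n1
[14] read 'd'  n1⇒n2  → match P0@[13:14]
[15] read 'e'  n2⇒n1 ·f
[16] read 'd'  n1⇒n2  → match P0@[15:16]
[17] read 'c'  n2⇒n3 ·f
[18] read 'a'  n3⇒n4
[19] read 'a'  n4⇒n5
[20] read 'd'  n5⇒n6
[21] read 'e'  n6⇒n7  → match P1@[17:21]
[22] read 'c'  n7⇒n3 ·f
[23] read 'e'  n3⇒n1 ·f
[24] read 'd'  n1⇒n2  → match P0@[23:24]
[25] read 'c'  n2⇒n3 ·f
[26] read 'c'  n3⇒n3 ·f
[27] read 'a'  n3⇒n4
[28] read 'd'  n4⇒n0 ·f
[29] read 'b'  n0⇒n0
[30] read 'a'  n0⇒n0
[31] read 'c'  n0⇒n3
[32] read 'c'  n3⇒n3 ·f
[33] read 'c'  n3⇒n3 ·f
[34] read 'a'  n3⇒n4
[35] read 'a'  n4⇒n5
[36] read 'd'  n5⇒n6
[37] read 'e'  n6⇒n7  → match P1@[33:37]
[38] read 'd'  n7⇒n2 ·f  → match P0@[37:38]
[39] read 'c'  n2⇒n3 ·f
[40] read 'e'  n3⇒n1 ·f
[41] read 'd'  n1⇒n2  → match P0@[40:41]
[42] read 'e'  n2⇒n1 ·f
[43] read 'd'  n1⇒n2  → match P0@[42:43]
[44] read 'c'  n2⇒n3 ·f
[45] read 'e'  n3⇒n1 ·f
[46] read 'd'  n1⇒n2  → match P0@[45:46]
[47] read 'e'  n2⇒n1 ·f
[48] read 'c'  n1⇒n3 ·f
[49] read 'a'  n3⇒n4
[50] read 'a'  n4⇒n5
[51] read 'd'  n5⇒n6
[52] read 'e'  n6⇒n7  → match P1@[48:52]
[53] read 'c'  n7⇒n3 ·f
[54] read 'a'  n3⇒n4
[55] read 'a'  n4⇒n5
[56] read 'd'  n5⇒n6
[57] read 'e'  n6⇒n7  → match P1@[53:57]
[58] read 'a'  n7⇒n0 ·f
[59] read 'd'  n0⇒n0
[60] read 'd'  n0⇒n0
[61] read 'e'  n0⇒n1
[62] read 'd'  n1⇒n2  → match P0@[61:62]
[63] read 'c'  n2⇒n3 ·f

Result: [[4,0],[10,0],[14,0],[16,0],[21,1],[24,0],[37,1],[38,0],[41,0],[43,0],[46,0],[52,1],[57,1],[62,0]]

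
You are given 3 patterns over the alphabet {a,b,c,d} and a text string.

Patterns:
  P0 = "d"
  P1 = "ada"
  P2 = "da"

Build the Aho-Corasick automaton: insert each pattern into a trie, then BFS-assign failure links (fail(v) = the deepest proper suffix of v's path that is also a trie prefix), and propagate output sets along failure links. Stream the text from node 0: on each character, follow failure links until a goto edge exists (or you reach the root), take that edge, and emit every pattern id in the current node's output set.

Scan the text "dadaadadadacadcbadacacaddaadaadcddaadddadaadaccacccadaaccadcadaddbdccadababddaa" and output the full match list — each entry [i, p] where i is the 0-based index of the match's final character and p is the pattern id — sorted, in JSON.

Build automaton:
Trie (insert patterns):
  n0 'ε': a→2 d→1
  n1 'd': a→5  [P0 ends]
  n2 'a': d→3
  n3 'ad': a→4
  n4 'ada': ·  [P1 ends]
  n5 'da': ·  [P2 ends]

Failure links (BFS by depth):
  fail(1) 'd': from fail(0)=0 chase 'd': 0 ⇒ 0;  out={0}∪out(0)={0}
  fail(2) 'a': from fail(0)=0 chase 'a': 0 ⇒ 0;  out=∅∪out(0)=∅
  fail(3) 'ad': from fail(2)=0 chase 'd': 0 ⇒ 1;  out=∅∪out(1)={0}
  fail(5) 'da': from fail(1)=0 chase 'a': 0 ⇒ 2;  out={2}∪out(2)={2}
  fail(4) 'ada': from fail(3)=1 chase 'a': 1 ⇒ 5;  out={1}∪out(5)={1,2}

Run:
pos 0 'd': at 1  emit P0@[0:0]
pos 1 'a': at 5  emit P2@[0:1]
pos 2 'd': at 3 (fail-walked)  emit P0@[2:2]
pos 3 'a': at 4  emit P1@[1:3],P2@[2:3]
pos 4 'a': at 2 (fail-walked)
pos 5 'd': at 3  emit P0@[5:5]
pos 6 'a': at 4  emit P1@[4:6],P2@[5:6]
pos 7 'd': at 3 (fail-walked)  emit P0@[7:7]
pos 8 'a': at 4  emit P1@[6:8],P2@[7:8]
pos 9 'd': at 3 (fail-walked)  emit P0@[9:9]
pos 10 'a': at 4  emit P1@[8:10],P2@[9:10]
pos 11 'c': at 0 (fail-walked)
pos 12 'a': at 2
pos 13 'd': at 3  emit P0@[13:13]
pos 14 'c': at 0 (fail-walked)
pos 15 'b': at 0
pos 16 'a': at 2
pos 17 'd': at 3  emit P0@[17:17]
pos 18 'a': at 4  emit P1@[16:18],P2@[17:18]
pos 19 'c': at 0 (fail-walked)
pos 20 'a': at 2
pos 21 'c': at 0 (fail-walked)
pos 22 'a': at 2
pos 23 'd': at 3  emit P0@[23:23]
pos 24 'd': at 1 (fail-walked)  emit P0@[24:24]
pos 25 'a': at 5  emit P2@[24:25]
pos 26 'a': at 2 (fail-walked)
pos 27 'd': at 3  emit P0@[27:27]
pos 28 'a': at 4  emit P1@[26:28],P2@[27:28]
pos 29 'a': at 2 (fail-walked)
pos 30 'd': at 3  emit P0@[30:30]
pos 31 'c': at 0 (fail-walked)
pos 32 'd': at 1  emit P0@[32:32]
pos 33 'd': at 1 (fail-walked)  emit P0@[33:33]
pos 34 'a': at 5  emit P2@[33:34]
pos 35 'a': at 2 (fail-walked)
pos 36 'd': at 3  emit P0@[36:36]
pos 37 'd': at 1 (fail-walked)  emit P0@[37:37]
pos 38 'd': at 1 (fail-walked)  emit P0@[38:38]
pos 39 'a': at 5  emit P2@[38:39]
pos 40 'd': at 3 (fail-walked)  emit P0@[40:40]
pos 41 'a': at 4  emit P1@[39:41],P2@[40:41]
pos 42 'a': at 2 (fail-walked)
pos 43 'd': at 3  emit P0@[43:43]
pos 44 'a': at 4  emit P1@[42:44],P2@[43:44]
pos 45 'c': at 0 (fail-walked)
pos 46 'c': at 0
pos 47 'a': at 2
pos 48 'c': at 0 (fail-walked)
pos 49 'c': at 0
pos 50 'c': at 0
pos 51 'a': at 2
pos 52 'd': at 3  emit P0@[52:52]
pos 53 'a': at 4  emit P1@[51:53],P2@[52:53]
pos 54 'a': at 2 (fail-walked)
pos 55 'c': at 0 (fail-walked)
pos 56 'c': at 0
pos 57 'a': at 2
pos 58 'd': at 3  emit P0@[58:58]
pos 59 'c': at 0 (fail-walked)
pos 60 'a': at 2
pos 61 'd': at 3  emit P0@[61:61]
pos 62 'a': at 4  emit P1@[60:62],P2@[61:62]
pos 63 'd': at 3 (fail-walked)  emit P0@[63:63]
pos 64 'd': at 1 (fail-walked)  emit P0@[64:64]
pos 65 'b': at 0 (fail-walked)
pos 66 'd': at 1  emit P0@[66:66]
pos 67 'c': at 0 (fail-walked)
pos 68 'c': at 0
pos 69 'a': at 2
pos 70 'd': at 3  emit P0@[70:70]
pos 71 'a': at 4  emit P1@[69:71],P2@[70:71]
pos 72 'b': at 0 (fail-walked)
pos 73 'a': at 2
pos 74 'b': at 0 (fail-walked)
pos 75 'd': at 1  emit P0@[75:75]
pos 76 'd': at 1 (fail-walked)  emit P0@[76:76]
pos 77 'a': at 5  emit P2@[76:77]
pos 78 'a': at 2 (fail-walked)

All matches (sorted): [[0,0],[1,2],[2,0],[3,1],[3,2],[5,0],[6,1],[6,2],[7,0],[8,1],[8,2],[9,0],[10,1],[10,2],[13,0],[17,0],[18,1],[18,2],[23,0],[24,0],[25,2],[27,0],[28,1],[28,2],[30,0],[32,0],[33,0],[34,2],[36,0],[37,0],[38,0],[39,2],[40,0],[41,1],[41,2],[43,0],[44,1],[44,2],[52,0],[53,1],[53,2],[58,0],[61,0],[62,1],[62,2],[63,0],[64,0],[66,0],[70,0],[71,1],[71,2],[75,0],[76,0],[77,2]]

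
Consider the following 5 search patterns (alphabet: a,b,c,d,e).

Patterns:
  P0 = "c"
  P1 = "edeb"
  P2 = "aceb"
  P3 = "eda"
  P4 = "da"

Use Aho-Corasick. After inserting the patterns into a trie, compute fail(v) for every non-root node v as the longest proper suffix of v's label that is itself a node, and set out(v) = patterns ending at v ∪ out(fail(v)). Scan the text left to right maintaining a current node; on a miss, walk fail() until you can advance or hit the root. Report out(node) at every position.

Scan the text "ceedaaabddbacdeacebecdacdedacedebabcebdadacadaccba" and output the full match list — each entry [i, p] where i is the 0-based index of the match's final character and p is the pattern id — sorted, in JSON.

Build automaton:
Trie (insert patterns):
  n0 'ε': a→6 c→1 d→11 e→2
  n1 'c': ·  [P0 ends]
  n2 'e': d→3
  n3 'ed': a→10 e→4
  n4 'ede': b→5
  n5 'edeb': ·  [P1 ends]
  n6 'a': c→7
  n7 'ac': e→8
  n8 'ace': b→9
  n9 'aceb': ·  [P2 ends]
  n10 'eda': ·  [P3 ends]
  n11 'd': a→12
  n12 'da': ·  [P4 ends]

Failure links (BFS by depth):
  fail(1) 'c': from fail(0)=0 chase 'c': 0 ⇒ 0;  out={0}∪out(0)={0}
  fail(2) 'e': from fail(0)=0 chase 'e': 0 ⇒ 0;  out=∅∪out(0)=∅
  fail(6) 'a': from fail(0)=0 chase 'a': 0 ⇒ 0;  out=∅∪out(0)=∅
  fail(11) 'd': from fail(0)=0 chase 'd': 0 ⇒ 0;  out=∅∪out(0)=∅
  fail(3) 'ed': from fail(2)=0 chase 'd': 0 ⇒ 11;  out=∅∪out(11)=∅
  fail(7) 'ac': from fail(6)=0 chase 'c': 0 ⇒ 1;  out=∅∪out(1)={0}
  fail(12) 'da': from fail(11)=0 chase 'a': 0 ⇒ 6;  out={4}∪out(6)={4}
  fail(4) 'ede': from fail(3)=11 chase 'e': 11→0 ⇒ 2;  out=∅∪out(2)=∅
  fail(8) 'ace': from fail(7)=1 chase 'e': 1→0 ⇒ 2;  out=∅∪out(2)=∅
  fail(10) 'eda': from fail(3)=11 chase 'a': 11 ⇒ 12;  out={3}∪out(12)={3,4}
  fail(5) 'edeb': from fail(4)=2 chase 'b': 2→0 ⇒ 0;  out={1}∪out(0)={1}
  fail(9) 'aceb': from fail(8)=2 chase 'b': 2→0 ⇒ 0;  out={2}∪out(0)={2}

Scan:
i=0 'c': node 0→1  → match P0@[0:0]
i=1 'e': node 1→2 (via fail)
i=2 'e': node 2→2 (via fail)
i=3 'd': node 2→3
i=4 'a': node 3→10  → match P3@[2:4],P4@[3:4]
i=5 'a': node 10→6 (via fail)
i=6 'a': node 6→6 (via fail)
i=7 'b': node 6→0 (via fail)
i=8 'd': node 0→11
i=9 'd': node 11→11 (via fail)
i=10 'b': node 11→0 (via fail)
i=11 'a': node 0→6
i=12 'c': node 6→7  → match P0@[12:12]
i=13 'd': node 7→11 (via fail)
i=14 'e': node 11→2 (via fail)
i=15 'a': node 2→6 (via fail)
i=16 'c': node 6→7  → match P0@[16:16]
i=17 'e': node 7→8
i=18 'b': node 8→9  → match P2@[15:18]
i=19 'e': node 9→2 (via fail)
i=20 'c': node 2→1 (via fail)  → match P0@[20:20]
i=21 'd': node 1→11 (via fail)
i=22 'a': node 11→12  → match P4@[21:22]
i=23 'c': node 12→7 (via fail)  → match P0@[23:23]
i=24 'd': node 7→11 (via fail)
i=25 'e': node 11→2 (via fail)
i=26 'd': node 2→3
i=27 'a': node 3→10  → match P3@[25:27],P4@[26:27]
i=28 'c': node 10→7 (via fail)  → match P0@[28:28]
i=29 'e': node 7→8
i=30 'd': node 8→3 (via fail)
i=31 'e': node 3→4
i=32 'b': node 4→5  → match P1@[29:32]
i=33 'a': node 5→6 (via fail)
i=34 'b': node 6→0 (via fail)
i=35 'c': node 0→1  → match P0@[35:35]
i=36 'e': node 1→2 (via fail)
i=37 'b': node 2→0 (via fail)
i=38 'd': node 0→11
i=39 'a': node 11→12  → match P4@[38:39]
i=40 'd': node 12→11 (via fail)
i=41 'a': node 11→12  → match P4@[40:41]
i=42 'c': node 12→7 (via fail)  → match P0@[42:42]
i=43 'a': node 7→6 (via fail)
i=44 'd': node 6→11 (via fail)
i=45 'a': node 11→12  → match P4@[44:45]
i=46 'c': node 12→7 (via fail)  → match P0@[46:46]
i=47 'c': node 7→1 (via fail)  → match P0@[47:47]
i=48 'b': node 1→0 (via fail)
i=49 'a': node 0→6

Matches: [[0,0],[4,3],[4,4],[12,0],[16,0],[18,2],[20,0],[22,4],[23,0],[27,3],[27,4],[28,0],[32,1],[35,0],[39,4],[41,4],[42,0],[45,4],[46,0],[47,0]]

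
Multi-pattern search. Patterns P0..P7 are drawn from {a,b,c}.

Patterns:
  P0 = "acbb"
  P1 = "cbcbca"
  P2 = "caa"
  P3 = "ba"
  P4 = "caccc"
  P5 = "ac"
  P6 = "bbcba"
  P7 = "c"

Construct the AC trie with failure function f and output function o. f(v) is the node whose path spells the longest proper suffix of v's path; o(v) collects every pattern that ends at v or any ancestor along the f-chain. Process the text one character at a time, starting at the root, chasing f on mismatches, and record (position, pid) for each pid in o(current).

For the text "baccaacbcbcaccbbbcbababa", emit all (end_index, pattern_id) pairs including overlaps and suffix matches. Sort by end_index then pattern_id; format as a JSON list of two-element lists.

Build:
Trie (insert patterns):
  0='ε' goto a→1 b→13 c→5
  1='a' goto c→2
  2='ac' goto b→3  ←P5
  3='acb' goto b→4
  4='acbb' goto ·  ←P0
  5='c' goto a→11 b→6  ←P7
  6='cb' goto c→7
  7='cbc' goto b→8
  8='cbcb' goto c→9
  9='cbcbc' goto a→10
  10='cbcbca' goto ·  ←P1
  11='ca' goto a→12 c→15
  12='caa' goto ·  ←P2
  13='b' goto a→14 b→18
  14='ba' goto ·  ←P3
  15='cac' goto c→16
  16='cacc' goto c→17
  17='caccc' goto ·  ←P4
  18='bb' goto c→19
  19='bbc' goto b→20
  20='bbcb' goto a→21
  21='bbcba' goto ·  ←P6

BFS fail/out derivation:
  fail(1) 'a': from fail(0)=0 chase 'a': 0 ⇒ 0;  out=∅∪out(0)=∅
  fail(5) 'c': from fail(0)=0 chase 'c': 0 ⇒ 0;  out={7}∪out(0)={7}
  fail(13) 'b': from fail(0)=0 chase 'b': 0 ⇒ 0;  out=∅∪out(0)=∅
  fail(2) 'ac': from fail(1)=0 chase 'c': 0 ⇒ 5;  out={5}∪out(5)={5,7}
  fail(6) 'cb': from fail(5)=0 chase 'b': 0 ⇒ 13;  out=∅∪out(13)=∅
  fail(11) 'ca': from fail(5)=0 chase 'a': 0 ⇒ 1;  out=∅∪out(1)=∅
  fail(14) 'ba': from fail(13)=0 chase 'a': 0 ⇒ 1;  out={3}∪out(1)={3}
  fail(18) 'bb': from fail(13)=0 chase 'b': 0 ⇒ 13;  out=∅∪out(13)=∅
  fail(3) 'acb': from fail(2)=5 chase 'b': 5 ⇒ 6;  out=∅∪out(6)=∅
  fail(7) 'cbc': from fail(6)=13 chase 'c': 13→0 ⇒ 5;  out=∅∪out(5)={7}
  fail(12) 'caa': from fail(11)=1 chase 'a': 1→0 ⇒ 1;  out={2}∪out(1)={2}
  fail(15) 'cac': from fail(11)=1 chase 'c': 1 ⇒ 2;  out=∅∪out(2)={5,7}
  fail(19) 'bbc': from fail(18)=13 chase 'c': 13→0 ⇒ 5;  out=∅∪out(5)={7}
  fail(4) 'acbb': from fail(3)=6 chase 'b': 6→13 ⇒ 18;  out={0}∪out(18)={0}
  fail(8) 'cbcb': from fail(7)=5 chase 'b': 5 ⇒ 6;  out=∅∪out(6)=∅
  fail(16) 'cacc': from fail(15)=2 chase 'c': 2→5→0 ⇒ 5;  out=∅∪out(5)={7}
  fail(20) 'bbcb': from fail(19)=5 chase 'b': 5 ⇒ 6;  out=∅∪out(6)=∅
  fail(9) 'cbcbc': from fail(8)=6 chase 'c': 6 ⇒ 7;  out=∅∪out(7)={7}
  fail(17) 'caccc': from fail(16)=5 chase 'c': 5→0 ⇒ 5;  out={4}∪out(5)={4,7}
  fail(21) 'bbcba': from fail(20)=6 chase 'a': 6→13 ⇒ 14;  out={6}∪out(14)={3,6}
  fail(10) 'cbcbca': from fail(9)=7 chase 'a': 7→5 ⇒ 11;  out={1}∪out(11)={1}

Run:
pos 0 'b': at 13
pos 1 'a': at 14  → match P3@[0:1]
pos 2 'c': at 2 (via fail)  → match P5@[1:2],P7@[2:2]
pos 3 'c': at 5 (via fail)  → match P7@[3:3]
pos 4 'a': at 11
pos 5 'a': at 12  → match P2@[3:5]
pos 6 'c': at 2 (via fail)  → match P5@[5:6],P7@[6:6]
pos 7 'b': at 3
pos 8 'c': at 7 (via fail)  → match P7@[8:8]
pos 9 'b': at 8
pos 10 'c': at 9  → match P7@[10:10]
pos 11 'a': at 10  → match P1@[6:11]
pos 12 'c': at 15 (via fail)  → match P5@[11:12],P7@[12:12]
pos 13 'c': at 16  → match P7@[13:13]
pos 14 'b': at 6 (via fail)
pos 15 'b': at 18 (via fail)
pos 16 'b': at 18 (via fail)
pos 17 'c': at 19  → match P7@[17:17]
pos 18 'b': at 20
pos 19 'a': at 21  → match P3@[18:19],P6@[15:19]
pos 20 'b': at 13 (via fail)
pos 21 'a': at 14  → match P3@[20:21]
pos 22 'b': at 13 (via fail)
pos 23 'a': at 14  → match P3@[22:23]

Matches: [[1,3],[2,5],[2,7],[3,7],[5,2],[6,5],[6,7],[8,7],[10,7],[11,1],[12,5],[12,7],[13,7],[17,7],[19,3],[19,6],[21,3],[23,3]]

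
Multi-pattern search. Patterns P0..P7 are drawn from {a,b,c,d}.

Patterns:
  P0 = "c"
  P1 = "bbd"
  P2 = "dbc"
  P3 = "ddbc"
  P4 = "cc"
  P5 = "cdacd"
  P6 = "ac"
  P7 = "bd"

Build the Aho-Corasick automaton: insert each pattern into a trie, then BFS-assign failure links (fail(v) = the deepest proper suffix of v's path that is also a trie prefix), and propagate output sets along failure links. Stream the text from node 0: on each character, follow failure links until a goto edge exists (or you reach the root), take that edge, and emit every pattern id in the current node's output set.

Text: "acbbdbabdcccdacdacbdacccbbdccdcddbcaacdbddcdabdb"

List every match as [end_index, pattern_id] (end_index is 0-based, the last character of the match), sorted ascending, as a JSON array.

Build automaton:
Trie nodes:
  0='ε' goto a→16 b→2 c→1 d→5
  1='c' goto c→11 d→12  ←P0
  2='b' goto b→3 d→18
  3='bb' goto d→4
  4='bbd' goto ·  ←P1
  5='d' goto b→6 d→8
  6='db' goto c→7
  7='dbc' goto ·  ←P2
  8='dd' goto b→9
  9='ddb' goto c→10
  10='ddbc' goto ·  ←P3
  11='cc' goto ·  ←P4
  12='cd' goto a→13
  13='cda' goto c→14
  14='cdac' goto d→15
  15='cdacd' goto ·  ←P5
  16='a' goto c→17
  17='ac' goto ·  ←P6
  18='bd' goto ·  ←P7

Failure links (BFS by depth):
  fail(1) 'c': from fail(0)=0 chase 'c': 0 ⇒ 0;  out={0}∪out(0)={0}
  fail(2) 'b': from fail(0)=0 chase 'b': 0 ⇒ 0;  out=∅∪out(0)=∅
  fail(5) 'd': from fail(0)=0 chase 'd': 0 ⇒ 0;  out=∅∪out(0)=∅
  fail(16) 'a': from fail(0)=0 chase 'a': 0 ⇒ 0;  out=∅∪out(0)=∅
  fail(3) 'bb': from fail(2)=0 chase 'b': 0 ⇒ 2;  out=∅∪out(2)=∅
  fail(6) 'db': from fail(5)=0 chase 'b': 0 ⇒ 2;  out=∅∪out(2)=∅
  fail(8) 'dd': from fail(5)=0 chase 'd': 0 ⇒ 5;  out=∅∪out(5)=∅
  fail(11) 'cc': from fail(1)=0 chase 'c': 0 ⇒ 1;  out={4}∪out(1)={0,4}
  fail(12) 'cd': from fail(1)=0 chase 'd': 0 ⇒ 5;  out=∅∪out(5)=∅
  fail(17) 'ac': from fail(16)=0 chase 'c': 0 ⇒ 1;  out={6}∪out(1)={0,6}
  fail(18) 'bd': from fail(2)=0 chase 'd': 0 ⇒ 5;  out={7}∪out(5)={7}
  fail(4) 'bbd': from fail(3)=2 chase 'd': 2 ⇒ 18;  out={1}∪out(18)={1,7}
  fail(7) 'dbc': from fail(6)=2 chase 'c': 2→0 ⇒ 1;  out={2}∪out(1)={0,2}
  fail(9) 'ddb': from fail(8)=5 chase 'b': 5 ⇒ 6;  out=∅∪out(6)=∅
  fail(13) 'cda': from fail(12)=5 chase 'a': 5→0 ⇒ 16;  out=∅∪out(16)=∅
  fail(10) 'ddbc': from fail(9)=6 chase 'c': 6 ⇒ 7;  out={3}∪out(7)={0,2,3}
  fail(14) 'cdac': from fail(13)=16 chase 'c': 16 ⇒ 17;  out=∅∪out(17)={0,6}
  fail(15) 'cdacd': from fail(14)=17 chase 'd': 17→1 ⇒ 12;  out={5}∪out(12)={5}

Scan:
pos 0 'a': at 16
pos 1 'c': at 17  emit P0@[1:1],P6@[0:1]
pos 2 'b': at 2 (fail-walked)
pos 3 'b': at 3
pos 4 'd': at 4  emit P1@[2:4],P7@[3:4]
pos 5 'b': at 6 (fail-walked)
pos 6 'a': at 16 (fail-walked)
pos 7 'b': at 2 (fail-walked)
pos 8 'd': at 18  emit P7@[7:8]
pos 9 'c': at 1 (fail-walked)  emit P0@[9:9]
pos 10 'c': at 11  emit P0@[10:10],P4@[9:10]
pos 11 'c': at 11 (fail-walked)  emit P0@[11:11],P4@[10:11]
pos 12 'd': at 12 (fail-walked)
pos 13 'a': at 13
pos 14 'c': at 14  emit P0@[14:14],P6@[13:14]
pos 15 'd': at 15  emit P5@[11:15]
pos 16 'a': at 13 (fail-walked)
pos 17 'c': at 14  emit P0@[17:17],P6@[16:17]
pos 18 'b': at 2 (fail-walked)
pos 19 'd': at 18  emit P7@[18:19]
pos 20 'a': at 16 (fail-walked)
pos 21 'c': at 17  emit P0@[21:21],P6@[20:21]
pos 22 'c': at 11 (fail-walked)  emit P0@[22:22],P4@[21:22]
pos 23 'c': at 11 (fail-walked)  emit P0@[23:23],P4@[22:23]
pos 24 'b': at 2 (fail-walked)
pos 25 'b': at 3
pos 26 'd': at 4  emit P1@[24:26],P7@[25:26]
pos 27 'c': at 1 (fail-walked)  emit P0@[27:27]
pos 28 'c': at 11  emit P0@[28:28],P4@[27:28]
pos 29 'd': at 12 (fail-walked)
pos 30 'c': at 1 (fail-walked)  emit P0@[30:30]
pos 31 'd': at 12
pos 32 'd': at 8 (fail-walked)
pos 33 'b': at 9
pos 34 'c': at 10  emit P0@[34:34],P2@[32:34],P3@[31:34]
pos 35 'a': at 16 (fail-walked)
pos 36 'a': at 16 (fail-walked)
pos 37 'c': at 17  emit P0@[37:37],P6@[36:37]
pos 38 'd': at 12 (fail-walked)
pos 39 'b': at 6 (fail-walked)
pos 40 'd': at 18 (fail-walked)  emit P7@[39:40]
pos 41 'd': at 8 (fail-walked)
pos 42 'c': at 1 (fail-walked)  emit P0@[42:42]
pos 43 'd': at 12
pos 44 'a': at 13
pos 45 'b': at 2 (fail-walked)
pos 46 'd': at 18  emit P7@[45:46]
pos 47 'b': at 6 (fail-walked)

Matches: [[1,0],[1,6],[4,1],[4,7],[8,7],[9,0],[10,0],[10,4],[11,0],[11,4],[14,0],[14,6],[15,5],[17,0],[17,6],[19,7],[21,0],[21,6],[22,0],[22,4],[23,0],[23,4],[26,1],[26,7],[27,0],[28,0],[28,4],[30,0],[34,0],[34,2],[34,3],[37,0],[37,6],[40,7],[42,0],[46,7]]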